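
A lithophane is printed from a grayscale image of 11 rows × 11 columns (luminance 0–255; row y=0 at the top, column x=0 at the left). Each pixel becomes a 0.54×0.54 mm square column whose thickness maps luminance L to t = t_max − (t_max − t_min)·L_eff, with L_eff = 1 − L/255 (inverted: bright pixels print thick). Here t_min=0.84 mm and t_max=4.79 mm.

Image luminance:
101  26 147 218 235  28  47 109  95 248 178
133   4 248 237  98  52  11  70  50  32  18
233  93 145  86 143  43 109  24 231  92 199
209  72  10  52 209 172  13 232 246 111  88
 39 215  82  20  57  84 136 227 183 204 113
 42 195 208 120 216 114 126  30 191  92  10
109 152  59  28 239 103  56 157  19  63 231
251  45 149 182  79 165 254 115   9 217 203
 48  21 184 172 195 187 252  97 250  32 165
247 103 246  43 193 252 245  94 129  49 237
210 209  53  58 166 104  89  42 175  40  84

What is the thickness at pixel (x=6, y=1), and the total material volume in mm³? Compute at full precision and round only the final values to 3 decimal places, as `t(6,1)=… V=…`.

span = t_max - t_min = 4.79 - 0.84 = 3.950
L(6,1) = 11, L_eff = 1 - 11/255 = 0.956863 (inverted)
t(6,1) = 4.79 - 3.950·0.956863 = 1.010
Σt over all 11·11 pixels = 1739467/5100 ≈ 341.0719608
V = pitch²·Σt = 0.54²·1739467/5100 = 99.457

t(6,1)=1.010 V=99.457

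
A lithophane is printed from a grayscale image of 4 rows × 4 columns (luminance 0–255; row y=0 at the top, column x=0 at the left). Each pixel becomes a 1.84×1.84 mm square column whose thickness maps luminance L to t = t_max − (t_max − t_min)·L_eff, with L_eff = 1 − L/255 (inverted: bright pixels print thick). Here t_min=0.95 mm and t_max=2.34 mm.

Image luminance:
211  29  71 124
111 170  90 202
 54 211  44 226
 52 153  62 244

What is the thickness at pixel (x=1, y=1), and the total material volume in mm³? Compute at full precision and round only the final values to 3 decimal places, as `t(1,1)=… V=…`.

span = t_max - t_min = 2.34 - 0.95 = 1.390
L(1,1) = 170, L_eff = 1 - 170/255 = 0.333333 (inverted)
t(1,1) = 2.34 - 1.390·0.333333 = 1.877
Σt over all 4·4 pixels = 336553/12750 ≈ 26.3963137
V = pitch²·Σt = 1.84²·336553/12750 = 89.367

t(1,1)=1.877 V=89.367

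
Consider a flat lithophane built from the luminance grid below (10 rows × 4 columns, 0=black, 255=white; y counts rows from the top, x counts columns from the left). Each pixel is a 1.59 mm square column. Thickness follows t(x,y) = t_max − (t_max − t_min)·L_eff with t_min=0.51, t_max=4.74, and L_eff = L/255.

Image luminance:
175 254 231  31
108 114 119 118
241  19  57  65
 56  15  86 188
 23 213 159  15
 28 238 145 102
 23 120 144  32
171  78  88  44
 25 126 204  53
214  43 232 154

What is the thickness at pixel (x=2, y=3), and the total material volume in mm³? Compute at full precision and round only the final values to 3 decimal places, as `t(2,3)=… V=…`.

t(2,3)=3.313 V=288.474

span = t_max - t_min = 4.74 - 0.51 = 4.230
L(2,3) = 86, L_eff = 86/255 = 0.337255
t(2,3) = 4.74 - 4.230·0.337255 = 3.313
Σt over all 10·4 pixels = 969909/8500 ≈ 114.1069412
V = pitch²·Σt = 1.59²·969909/8500 = 288.474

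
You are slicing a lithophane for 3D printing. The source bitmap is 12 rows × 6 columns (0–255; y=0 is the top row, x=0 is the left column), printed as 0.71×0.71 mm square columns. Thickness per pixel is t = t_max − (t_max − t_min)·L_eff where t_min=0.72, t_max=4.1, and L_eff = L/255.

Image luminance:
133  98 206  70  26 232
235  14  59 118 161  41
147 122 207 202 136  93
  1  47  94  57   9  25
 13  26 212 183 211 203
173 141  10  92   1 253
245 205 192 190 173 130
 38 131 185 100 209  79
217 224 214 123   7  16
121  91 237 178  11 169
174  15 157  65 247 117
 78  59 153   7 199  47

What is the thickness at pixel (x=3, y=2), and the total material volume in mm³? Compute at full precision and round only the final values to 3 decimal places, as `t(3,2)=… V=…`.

t(3,2)=1.423 V=89.650

span = t_max - t_min = 4.1 - 0.72 = 3.380
L(3,2) = 202, L_eff = 202/255 = 0.792157
t(3,2) = 4.1 - 3.380·0.792157 = 1.423
Σt over all 12·6 pixels = 1133737/6375 ≈ 177.8410980
V = pitch²·Σt = 0.71²·1133737/6375 = 89.650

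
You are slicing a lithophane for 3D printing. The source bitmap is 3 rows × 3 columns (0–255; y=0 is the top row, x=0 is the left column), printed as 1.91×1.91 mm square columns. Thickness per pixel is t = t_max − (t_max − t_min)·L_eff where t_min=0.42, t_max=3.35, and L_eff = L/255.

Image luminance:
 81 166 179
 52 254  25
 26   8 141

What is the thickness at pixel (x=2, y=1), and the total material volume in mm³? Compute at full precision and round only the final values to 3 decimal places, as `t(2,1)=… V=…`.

span = t_max - t_min = 3.35 - 0.42 = 2.930
L(2,1) = 25, L_eff = 25/255 = 0.098039
t(2,1) = 3.35 - 2.930·0.098039 = 3.063
Σt over all 3·3 pixels = 495749/25500 ≈ 19.4411373
V = pitch²·Σt = 1.91²·495749/25500 = 70.923

t(2,1)=3.063 V=70.923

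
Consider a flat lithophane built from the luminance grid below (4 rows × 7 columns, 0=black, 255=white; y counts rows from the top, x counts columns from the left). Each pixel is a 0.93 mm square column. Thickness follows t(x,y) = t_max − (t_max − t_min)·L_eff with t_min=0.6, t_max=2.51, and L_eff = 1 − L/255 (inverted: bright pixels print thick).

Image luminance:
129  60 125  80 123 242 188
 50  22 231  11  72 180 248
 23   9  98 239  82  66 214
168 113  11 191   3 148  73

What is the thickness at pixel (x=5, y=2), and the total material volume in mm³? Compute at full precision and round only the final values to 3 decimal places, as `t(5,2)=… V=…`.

t(5,2)=1.094 V=35.254

span = t_max - t_min = 2.51 - 0.6 = 1.910
L(5,2) = 66, L_eff = 1 - 66/255 = 0.741176 (inverted)
t(5,2) = 2.51 - 1.910·0.741176 = 1.094
Σt over all 4·7 pixels = 1039409/25500 ≈ 40.7611373
V = pitch²·Σt = 0.93²·1039409/25500 = 35.254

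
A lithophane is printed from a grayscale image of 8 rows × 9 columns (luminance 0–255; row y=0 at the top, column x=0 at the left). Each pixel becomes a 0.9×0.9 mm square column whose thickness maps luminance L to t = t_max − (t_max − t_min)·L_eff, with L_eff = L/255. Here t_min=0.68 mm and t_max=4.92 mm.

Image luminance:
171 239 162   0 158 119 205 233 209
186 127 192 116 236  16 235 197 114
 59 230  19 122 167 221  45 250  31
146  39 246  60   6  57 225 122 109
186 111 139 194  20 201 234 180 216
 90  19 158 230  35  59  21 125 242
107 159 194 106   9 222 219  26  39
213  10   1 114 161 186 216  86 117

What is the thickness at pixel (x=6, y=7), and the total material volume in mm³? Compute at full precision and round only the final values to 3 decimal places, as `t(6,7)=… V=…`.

t(6,7)=1.328 V=156.104

span = t_max - t_min = 4.92 - 0.68 = 4.240
L(6,7) = 216, L_eff = 216/255 = 0.847059
t(6,7) = 4.92 - 4.240·0.847059 = 1.328
Σt over all 8·9 pixels = 409532/2125 ≈ 192.7209412
V = pitch²·Σt = 0.9²·409532/2125 = 156.104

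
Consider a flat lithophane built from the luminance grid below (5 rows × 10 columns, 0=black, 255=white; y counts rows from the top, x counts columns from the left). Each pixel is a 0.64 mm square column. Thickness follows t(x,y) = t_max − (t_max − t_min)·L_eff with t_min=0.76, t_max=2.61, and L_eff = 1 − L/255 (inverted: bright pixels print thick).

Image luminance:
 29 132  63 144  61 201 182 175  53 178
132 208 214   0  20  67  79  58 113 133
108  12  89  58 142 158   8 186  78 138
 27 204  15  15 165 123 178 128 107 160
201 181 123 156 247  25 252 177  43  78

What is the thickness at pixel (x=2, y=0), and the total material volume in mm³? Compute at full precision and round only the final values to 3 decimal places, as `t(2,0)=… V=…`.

span = t_max - t_min = 2.61 - 0.76 = 1.850
L(2,0) = 63, L_eff = 1 - 63/255 = 0.752941 (inverted)
t(2,0) = 2.61 - 1.850·0.752941 = 1.217
Σt over all 5·10 pixels = 102322/1275 ≈ 80.2525490
V = pitch²·Σt = 0.64²·102322/1275 = 32.871

t(2,0)=1.217 V=32.871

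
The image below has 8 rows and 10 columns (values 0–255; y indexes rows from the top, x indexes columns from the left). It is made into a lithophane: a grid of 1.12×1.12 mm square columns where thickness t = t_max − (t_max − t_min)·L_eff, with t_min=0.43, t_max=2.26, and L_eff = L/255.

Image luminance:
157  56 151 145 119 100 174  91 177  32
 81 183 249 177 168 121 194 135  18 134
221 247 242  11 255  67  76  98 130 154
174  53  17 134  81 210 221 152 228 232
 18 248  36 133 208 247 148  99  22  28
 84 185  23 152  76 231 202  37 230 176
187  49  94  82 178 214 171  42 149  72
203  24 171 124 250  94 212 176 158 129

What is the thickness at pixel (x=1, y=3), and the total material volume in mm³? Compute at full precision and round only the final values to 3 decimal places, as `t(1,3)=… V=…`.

t(1,3)=1.880 V=127.529

span = t_max - t_min = 2.26 - 0.43 = 1.830
L(1,3) = 53, L_eff = 53/255 = 0.207843
t(1,3) = 2.26 - 1.830·0.207843 = 1.880
Σt over all 8·10 pixels = 864153/8500 ≈ 101.6650588
V = pitch²·Σt = 1.12²·864153/8500 = 127.529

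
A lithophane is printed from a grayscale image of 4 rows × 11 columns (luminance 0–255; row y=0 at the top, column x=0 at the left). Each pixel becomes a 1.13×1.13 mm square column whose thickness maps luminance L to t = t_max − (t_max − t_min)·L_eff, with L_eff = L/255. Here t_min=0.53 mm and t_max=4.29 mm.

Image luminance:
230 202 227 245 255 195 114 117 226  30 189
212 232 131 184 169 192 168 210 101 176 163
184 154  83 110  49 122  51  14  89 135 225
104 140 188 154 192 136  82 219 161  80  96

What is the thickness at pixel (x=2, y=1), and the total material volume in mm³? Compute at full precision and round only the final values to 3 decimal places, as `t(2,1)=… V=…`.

t(2,1)=2.358 V=114.202

span = t_max - t_min = 4.29 - 0.53 = 3.760
L(2,1) = 131, L_eff = 131/255 = 0.513725
t(2,1) = 4.29 - 3.760·0.513725 = 2.358
Σt over all 4·11 pixels = 570161/6375 ≈ 89.4370196
V = pitch²·Σt = 1.13²·570161/6375 = 114.202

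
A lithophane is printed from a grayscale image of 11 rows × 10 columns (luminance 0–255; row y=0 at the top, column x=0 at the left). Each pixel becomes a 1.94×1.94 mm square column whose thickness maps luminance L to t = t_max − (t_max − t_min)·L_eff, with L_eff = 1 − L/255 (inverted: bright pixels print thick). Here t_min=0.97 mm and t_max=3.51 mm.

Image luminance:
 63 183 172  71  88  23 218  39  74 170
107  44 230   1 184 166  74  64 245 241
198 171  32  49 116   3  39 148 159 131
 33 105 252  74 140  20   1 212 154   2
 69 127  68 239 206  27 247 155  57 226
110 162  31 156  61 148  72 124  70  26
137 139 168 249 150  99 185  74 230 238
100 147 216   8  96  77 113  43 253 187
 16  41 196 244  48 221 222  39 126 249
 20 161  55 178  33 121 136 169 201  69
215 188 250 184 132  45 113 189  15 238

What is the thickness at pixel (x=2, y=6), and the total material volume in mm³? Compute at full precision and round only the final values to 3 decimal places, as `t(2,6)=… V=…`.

span = t_max - t_min = 3.51 - 0.97 = 2.540
L(2,6) = 168, L_eff = 1 - 168/255 = 0.341176 (inverted)
t(2,6) = 3.51 - 2.540·0.341176 = 2.643
Σt over all 11·10 pixels = 125029/510 ≈ 245.1549020
V = pitch²·Σt = 1.94²·125029/510 = 922.665

t(2,6)=2.643 V=922.665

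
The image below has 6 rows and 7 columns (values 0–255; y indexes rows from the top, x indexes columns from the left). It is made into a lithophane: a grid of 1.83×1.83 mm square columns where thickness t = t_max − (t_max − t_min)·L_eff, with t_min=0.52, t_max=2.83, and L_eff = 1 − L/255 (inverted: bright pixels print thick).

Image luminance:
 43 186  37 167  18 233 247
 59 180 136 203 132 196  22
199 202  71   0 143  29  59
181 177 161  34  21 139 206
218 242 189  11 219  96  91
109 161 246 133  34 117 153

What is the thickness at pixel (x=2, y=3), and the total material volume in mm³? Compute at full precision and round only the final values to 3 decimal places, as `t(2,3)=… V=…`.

t(2,3)=1.978 V=239.994

span = t_max - t_min = 2.83 - 0.52 = 2.310
L(2,3) = 161, L_eff = 1 - 161/255 = 0.368627 (inverted)
t(2,3) = 2.83 - 2.310·0.368627 = 1.978
Σt over all 6·7 pixels = 30457/425 ≈ 71.6635294
V = pitch²·Σt = 1.83²·30457/425 = 239.994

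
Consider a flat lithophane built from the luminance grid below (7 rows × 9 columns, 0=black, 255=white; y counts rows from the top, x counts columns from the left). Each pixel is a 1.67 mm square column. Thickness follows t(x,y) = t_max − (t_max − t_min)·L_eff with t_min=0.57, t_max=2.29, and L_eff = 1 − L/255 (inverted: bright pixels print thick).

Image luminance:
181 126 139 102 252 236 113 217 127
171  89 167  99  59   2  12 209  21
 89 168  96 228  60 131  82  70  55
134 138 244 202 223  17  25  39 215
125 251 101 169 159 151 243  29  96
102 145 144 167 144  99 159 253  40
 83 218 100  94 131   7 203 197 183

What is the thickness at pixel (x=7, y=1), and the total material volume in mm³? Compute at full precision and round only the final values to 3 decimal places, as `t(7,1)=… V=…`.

t(7,1)=1.980 V=256.867

span = t_max - t_min = 2.29 - 0.57 = 1.720
L(7,1) = 209, L_eff = 1 - 209/255 = 0.180392 (inverted)
t(7,1) = 2.29 - 1.720·0.180392 = 1.980
Σt over all 7·9 pixels = 782879/8500 ≈ 92.1034118
V = pitch²·Σt = 1.67²·782879/8500 = 256.867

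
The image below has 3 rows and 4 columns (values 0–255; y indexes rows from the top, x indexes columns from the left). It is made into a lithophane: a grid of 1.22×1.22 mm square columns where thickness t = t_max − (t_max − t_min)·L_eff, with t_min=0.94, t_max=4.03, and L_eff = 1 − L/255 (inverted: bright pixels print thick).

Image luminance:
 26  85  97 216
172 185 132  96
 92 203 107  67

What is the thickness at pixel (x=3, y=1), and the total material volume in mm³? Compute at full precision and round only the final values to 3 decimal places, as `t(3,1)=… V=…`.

span = t_max - t_min = 4.03 - 0.94 = 3.090
L(3,1) = 96, L_eff = 1 - 96/255 = 0.623529 (inverted)
t(3,1) = 4.03 - 3.090·0.623529 = 2.103
Σt over all 3·4 pixels = 124057/4250 ≈ 29.1898824
V = pitch²·Σt = 1.22²·124057/4250 = 43.446

t(3,1)=2.103 V=43.446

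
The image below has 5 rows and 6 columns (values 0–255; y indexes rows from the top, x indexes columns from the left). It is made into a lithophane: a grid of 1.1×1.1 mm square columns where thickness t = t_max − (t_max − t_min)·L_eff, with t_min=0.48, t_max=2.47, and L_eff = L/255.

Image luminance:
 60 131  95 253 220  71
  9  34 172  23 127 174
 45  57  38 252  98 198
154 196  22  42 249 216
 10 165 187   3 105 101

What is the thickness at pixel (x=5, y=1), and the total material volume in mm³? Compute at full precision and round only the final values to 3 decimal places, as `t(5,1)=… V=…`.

t(5,1)=1.112 V=56.545

span = t_max - t_min = 2.47 - 0.48 = 1.990
L(5,1) = 174, L_eff = 174/255 = 0.682353
t(5,1) = 2.47 - 1.990·0.682353 = 1.112
Σt over all 5·6 pixels = 397219/8500 ≈ 46.7316471
V = pitch²·Σt = 1.1²·397219/8500 = 56.545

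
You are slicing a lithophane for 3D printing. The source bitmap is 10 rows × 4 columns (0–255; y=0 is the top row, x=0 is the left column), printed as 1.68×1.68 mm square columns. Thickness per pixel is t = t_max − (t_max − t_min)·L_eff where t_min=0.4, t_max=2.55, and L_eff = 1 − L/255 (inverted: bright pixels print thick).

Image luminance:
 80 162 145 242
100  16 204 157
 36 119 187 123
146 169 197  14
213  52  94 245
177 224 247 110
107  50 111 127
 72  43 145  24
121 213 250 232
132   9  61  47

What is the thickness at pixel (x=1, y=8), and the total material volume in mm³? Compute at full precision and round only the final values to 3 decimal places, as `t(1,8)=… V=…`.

span = t_max - t_min = 2.55 - 0.4 = 2.150
L(1,8) = 213, L_eff = 1 - 213/255 = 0.164706 (inverted)
t(1,8) = 2.55 - 2.150·0.164706 = 2.196
Σt over all 10·4 pixels = 305329/5100 ≈ 59.8684314
V = pitch²·Σt = 1.68²·305329/5100 = 168.973

t(1,8)=2.196 V=168.973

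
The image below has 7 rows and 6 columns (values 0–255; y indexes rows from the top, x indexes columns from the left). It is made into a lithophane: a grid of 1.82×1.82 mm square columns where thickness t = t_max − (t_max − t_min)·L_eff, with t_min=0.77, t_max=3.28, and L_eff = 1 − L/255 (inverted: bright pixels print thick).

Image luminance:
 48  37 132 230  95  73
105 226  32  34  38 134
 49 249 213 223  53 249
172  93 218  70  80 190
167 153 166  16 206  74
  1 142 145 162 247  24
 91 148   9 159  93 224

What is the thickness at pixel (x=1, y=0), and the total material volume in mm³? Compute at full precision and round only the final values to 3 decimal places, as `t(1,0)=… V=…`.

span = t_max - t_min = 3.28 - 0.77 = 2.510
L(1,0) = 37, L_eff = 1 - 37/255 = 0.854902 (inverted)
t(1,0) = 3.28 - 2.510·0.854902 = 1.134
Σt over all 7·6 pixels = 6316/75 ≈ 84.2133333
V = pitch²·Σt = 1.82²·6316/75 = 278.948

t(1,0)=1.134 V=278.948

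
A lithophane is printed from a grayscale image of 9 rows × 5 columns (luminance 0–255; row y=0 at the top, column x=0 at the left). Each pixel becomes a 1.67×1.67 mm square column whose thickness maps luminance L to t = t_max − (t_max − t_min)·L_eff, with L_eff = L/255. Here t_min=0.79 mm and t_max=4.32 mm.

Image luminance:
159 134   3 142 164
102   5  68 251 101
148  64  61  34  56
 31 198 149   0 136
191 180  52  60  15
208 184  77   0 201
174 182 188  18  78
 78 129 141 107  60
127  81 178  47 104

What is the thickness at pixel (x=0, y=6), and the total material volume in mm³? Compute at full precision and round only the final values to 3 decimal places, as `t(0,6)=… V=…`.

t(0,6)=1.911 V=354.300

span = t_max - t_min = 4.32 - 0.79 = 3.530
L(0,6) = 174, L_eff = 174/255 = 0.682353
t(0,6) = 4.32 - 3.530·0.682353 = 1.911
Σt over all 9·5 pixels = 539917/4250 ≈ 127.0392941
V = pitch²·Σt = 1.67²·539917/4250 = 354.300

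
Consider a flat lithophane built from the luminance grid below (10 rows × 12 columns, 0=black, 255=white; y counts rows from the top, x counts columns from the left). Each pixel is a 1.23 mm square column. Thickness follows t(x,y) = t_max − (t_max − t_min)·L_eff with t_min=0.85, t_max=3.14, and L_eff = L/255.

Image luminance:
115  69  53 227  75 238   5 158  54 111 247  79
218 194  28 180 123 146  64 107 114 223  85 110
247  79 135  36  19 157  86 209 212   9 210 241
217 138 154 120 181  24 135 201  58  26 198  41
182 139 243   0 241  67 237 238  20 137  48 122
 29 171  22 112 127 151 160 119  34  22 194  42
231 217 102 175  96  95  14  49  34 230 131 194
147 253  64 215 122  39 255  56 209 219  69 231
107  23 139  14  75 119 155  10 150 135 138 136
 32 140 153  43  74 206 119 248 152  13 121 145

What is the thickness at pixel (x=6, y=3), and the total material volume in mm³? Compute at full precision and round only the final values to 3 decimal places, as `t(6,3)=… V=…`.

span = t_max - t_min = 3.14 - 0.85 = 2.290
L(6,3) = 135, L_eff = 135/255 = 0.529412
t(6,3) = 3.14 - 2.290·0.529412 = 1.928
Σt over all 10·12 pixels = 6148897/25500 ≈ 241.1332157
V = pitch²·Σt = 1.23²·6148897/25500 = 364.810

t(6,3)=1.928 V=364.810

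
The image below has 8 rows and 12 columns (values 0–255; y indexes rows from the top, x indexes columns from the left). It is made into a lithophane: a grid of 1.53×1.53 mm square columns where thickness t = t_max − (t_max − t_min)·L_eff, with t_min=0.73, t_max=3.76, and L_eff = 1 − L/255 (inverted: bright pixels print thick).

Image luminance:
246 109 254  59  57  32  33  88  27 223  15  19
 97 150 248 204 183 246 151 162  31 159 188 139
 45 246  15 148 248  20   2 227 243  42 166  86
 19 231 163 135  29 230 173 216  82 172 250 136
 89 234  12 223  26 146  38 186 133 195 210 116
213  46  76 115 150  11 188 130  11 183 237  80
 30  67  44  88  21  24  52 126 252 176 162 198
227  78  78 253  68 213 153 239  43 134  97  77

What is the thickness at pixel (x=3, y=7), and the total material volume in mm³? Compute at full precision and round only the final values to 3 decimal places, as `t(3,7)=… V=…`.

span = t_max - t_min = 3.76 - 0.73 = 3.030
L(3,7) = 253, L_eff = 1 - 253/255 = 0.007843 (inverted)
t(3,7) = 3.76 - 3.030·0.007843 = 3.736
Σt over all 8·12 pixels = 461818/2125 ≈ 217.3261176
V = pitch²·Σt = 1.53²·461818/2125 = 508.739

t(3,7)=3.736 V=508.739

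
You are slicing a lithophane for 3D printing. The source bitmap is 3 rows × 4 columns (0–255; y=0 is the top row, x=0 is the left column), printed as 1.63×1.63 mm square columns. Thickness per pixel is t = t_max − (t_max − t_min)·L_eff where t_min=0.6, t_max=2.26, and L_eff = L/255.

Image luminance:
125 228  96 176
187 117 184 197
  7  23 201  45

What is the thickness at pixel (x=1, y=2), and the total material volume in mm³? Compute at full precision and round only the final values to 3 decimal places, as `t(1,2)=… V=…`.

t(1,2)=2.110 V=44.624

span = t_max - t_min = 2.26 - 0.6 = 1.660
L(1,2) = 23, L_eff = 23/255 = 0.090196
t(1,2) = 2.26 - 1.660·0.090196 = 2.110
Σt over all 3·4 pixels = 107071/6375 ≈ 16.7954510
V = pitch²·Σt = 1.63²·107071/6375 = 44.624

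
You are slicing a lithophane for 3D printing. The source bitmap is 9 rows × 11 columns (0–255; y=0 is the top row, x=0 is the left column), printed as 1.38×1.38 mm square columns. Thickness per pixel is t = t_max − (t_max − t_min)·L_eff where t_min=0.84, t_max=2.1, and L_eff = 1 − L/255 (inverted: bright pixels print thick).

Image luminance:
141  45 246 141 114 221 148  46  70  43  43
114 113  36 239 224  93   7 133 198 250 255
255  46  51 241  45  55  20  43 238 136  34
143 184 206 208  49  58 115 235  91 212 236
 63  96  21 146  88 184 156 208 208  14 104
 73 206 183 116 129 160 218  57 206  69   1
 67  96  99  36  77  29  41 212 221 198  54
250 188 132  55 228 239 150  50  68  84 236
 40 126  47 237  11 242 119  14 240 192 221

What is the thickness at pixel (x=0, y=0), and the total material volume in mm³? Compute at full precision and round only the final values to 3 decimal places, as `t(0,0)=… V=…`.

t(0,0)=1.537 V=279.062

span = t_max - t_min = 2.1 - 0.84 = 1.260
L(0,0) = 141, L_eff = 1 - 141/255 = 0.447059 (inverted)
t(0,0) = 2.1 - 1.260·0.447059 = 1.537
Σt over all 9·11 pixels = 311388/2125 ≈ 146.5355294
V = pitch²·Σt = 1.38²·311388/2125 = 279.062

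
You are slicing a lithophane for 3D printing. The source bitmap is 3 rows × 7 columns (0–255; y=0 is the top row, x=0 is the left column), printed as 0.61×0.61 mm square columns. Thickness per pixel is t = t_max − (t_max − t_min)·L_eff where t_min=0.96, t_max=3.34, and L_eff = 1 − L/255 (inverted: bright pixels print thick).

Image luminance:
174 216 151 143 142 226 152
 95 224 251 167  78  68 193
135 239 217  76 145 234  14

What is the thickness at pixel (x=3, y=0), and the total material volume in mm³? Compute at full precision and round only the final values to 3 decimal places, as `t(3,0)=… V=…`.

t(3,0)=2.295 V=19.101

span = t_max - t_min = 3.34 - 0.96 = 2.380
L(3,0) = 143, L_eff = 1 - 143/255 = 0.439216 (inverted)
t(3,0) = 3.34 - 2.380·0.439216 = 2.295
Σt over all 3·7 pixels = 154/3 ≈ 51.3333333
V = pitch²·Σt = 0.61²·154/3 = 19.101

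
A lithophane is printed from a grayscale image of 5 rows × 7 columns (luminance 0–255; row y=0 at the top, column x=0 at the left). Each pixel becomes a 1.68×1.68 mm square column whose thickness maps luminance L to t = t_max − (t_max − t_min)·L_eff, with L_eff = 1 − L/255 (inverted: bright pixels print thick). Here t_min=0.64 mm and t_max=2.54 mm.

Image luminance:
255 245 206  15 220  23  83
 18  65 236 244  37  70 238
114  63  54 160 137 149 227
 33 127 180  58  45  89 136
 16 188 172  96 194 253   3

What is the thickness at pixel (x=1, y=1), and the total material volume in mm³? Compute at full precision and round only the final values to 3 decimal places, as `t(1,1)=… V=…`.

span = t_max - t_min = 2.54 - 0.64 = 1.900
L(1,1) = 65, L_eff = 1 - 65/255 = 0.745098 (inverted)
t(1,1) = 2.54 - 1.900·0.745098 = 1.124
Σt over all 5·7 pixels = 47217/850 ≈ 55.5494118
V = pitch²·Σt = 1.68²·47217/850 = 156.783

t(1,1)=1.124 V=156.783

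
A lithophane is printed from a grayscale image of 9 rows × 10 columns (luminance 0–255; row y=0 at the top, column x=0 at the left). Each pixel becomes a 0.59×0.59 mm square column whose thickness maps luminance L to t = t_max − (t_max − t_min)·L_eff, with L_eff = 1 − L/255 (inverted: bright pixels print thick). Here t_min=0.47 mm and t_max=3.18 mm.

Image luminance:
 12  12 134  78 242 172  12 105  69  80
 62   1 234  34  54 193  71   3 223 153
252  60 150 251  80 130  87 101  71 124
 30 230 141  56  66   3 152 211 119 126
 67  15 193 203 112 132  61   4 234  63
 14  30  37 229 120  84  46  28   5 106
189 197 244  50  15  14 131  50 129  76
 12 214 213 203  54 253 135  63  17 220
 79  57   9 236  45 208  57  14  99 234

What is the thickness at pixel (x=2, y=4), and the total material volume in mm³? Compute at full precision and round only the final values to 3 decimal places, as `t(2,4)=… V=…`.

t(2,4)=2.521 V=50.550

span = t_max - t_min = 3.18 - 0.47 = 2.710
L(2,4) = 193, L_eff = 1 - 193/255 = 0.243137 (inverted)
t(2,4) = 3.18 - 2.710·0.243137 = 2.521
Σt over all 9·10 pixels = 617169/4250 ≈ 145.2162353
V = pitch²·Σt = 0.59²·617169/4250 = 50.550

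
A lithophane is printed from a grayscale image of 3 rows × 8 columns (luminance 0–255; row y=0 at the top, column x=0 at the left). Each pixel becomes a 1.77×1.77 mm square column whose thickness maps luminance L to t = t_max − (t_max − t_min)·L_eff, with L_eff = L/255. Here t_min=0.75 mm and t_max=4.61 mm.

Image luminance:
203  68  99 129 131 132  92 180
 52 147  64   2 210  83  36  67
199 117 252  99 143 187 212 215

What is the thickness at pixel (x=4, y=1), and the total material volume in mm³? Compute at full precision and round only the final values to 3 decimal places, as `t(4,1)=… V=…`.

t(4,1)=1.431 V=198.710

span = t_max - t_min = 4.61 - 0.75 = 3.860
L(4,1) = 210, L_eff = 210/255 = 0.823529
t(4,1) = 4.61 - 3.860·0.823529 = 1.431
Σt over all 3·8 pixels = 808693/12750 ≈ 63.4269020
V = pitch²·Σt = 1.77²·808693/12750 = 198.710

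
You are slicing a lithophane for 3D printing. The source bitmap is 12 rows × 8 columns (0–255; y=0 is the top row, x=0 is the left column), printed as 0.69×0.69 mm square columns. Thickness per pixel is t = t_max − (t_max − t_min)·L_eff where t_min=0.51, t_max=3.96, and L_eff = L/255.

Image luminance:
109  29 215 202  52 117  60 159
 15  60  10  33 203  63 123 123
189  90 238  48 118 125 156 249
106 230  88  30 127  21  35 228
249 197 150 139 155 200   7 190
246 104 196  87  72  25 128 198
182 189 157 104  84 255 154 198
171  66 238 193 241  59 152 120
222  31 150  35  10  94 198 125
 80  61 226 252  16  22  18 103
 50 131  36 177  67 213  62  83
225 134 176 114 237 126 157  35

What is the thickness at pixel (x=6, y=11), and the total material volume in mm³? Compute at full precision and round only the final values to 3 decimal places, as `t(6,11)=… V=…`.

span = t_max - t_min = 3.96 - 0.51 = 3.450
L(6,11) = 157, L_eff = 157/255 = 0.615686
t(6,11) = 3.96 - 3.450·0.615686 = 1.836
Σt over all 12·8 pixels = 214.79
V = pitch²·Σt = 0.69²·214.79 = 102.262

t(6,11)=1.836 V=102.262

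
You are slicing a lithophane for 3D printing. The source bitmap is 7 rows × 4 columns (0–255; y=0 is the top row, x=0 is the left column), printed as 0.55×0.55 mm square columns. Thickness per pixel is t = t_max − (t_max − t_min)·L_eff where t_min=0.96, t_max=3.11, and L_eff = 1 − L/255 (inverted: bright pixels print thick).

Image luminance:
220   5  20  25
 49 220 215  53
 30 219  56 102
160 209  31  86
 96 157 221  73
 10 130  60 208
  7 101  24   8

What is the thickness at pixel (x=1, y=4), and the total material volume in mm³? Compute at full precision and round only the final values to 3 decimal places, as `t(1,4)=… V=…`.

span = t_max - t_min = 3.11 - 0.96 = 2.150
L(1,4) = 157, L_eff = 1 - 157/255 = 0.384314 (inverted)
t(1,4) = 3.11 - 2.150·0.384314 = 2.284
Σt over all 7·4 pixels = 257273/5100 ≈ 50.4456863
V = pitch²·Σt = 0.55²·257273/5100 = 15.260

t(1,4)=2.284 V=15.260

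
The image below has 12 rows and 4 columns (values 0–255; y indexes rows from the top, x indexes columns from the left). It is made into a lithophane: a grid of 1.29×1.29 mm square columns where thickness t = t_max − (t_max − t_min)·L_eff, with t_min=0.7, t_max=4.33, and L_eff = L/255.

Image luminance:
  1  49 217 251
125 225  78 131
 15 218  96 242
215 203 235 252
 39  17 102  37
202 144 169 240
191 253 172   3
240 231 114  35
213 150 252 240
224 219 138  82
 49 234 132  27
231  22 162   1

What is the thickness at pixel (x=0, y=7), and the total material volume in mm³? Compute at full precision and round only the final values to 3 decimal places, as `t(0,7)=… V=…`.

t(0,7)=0.914 V=177.249

span = t_max - t_min = 4.33 - 0.7 = 3.630
L(0,7) = 240, L_eff = 240/255 = 0.941176
t(0,7) = 4.33 - 3.630·0.941176 = 0.914
Σt over all 12·4 pixels = 452681/4250 ≈ 106.5131765
V = pitch²·Σt = 1.29²·452681/4250 = 177.249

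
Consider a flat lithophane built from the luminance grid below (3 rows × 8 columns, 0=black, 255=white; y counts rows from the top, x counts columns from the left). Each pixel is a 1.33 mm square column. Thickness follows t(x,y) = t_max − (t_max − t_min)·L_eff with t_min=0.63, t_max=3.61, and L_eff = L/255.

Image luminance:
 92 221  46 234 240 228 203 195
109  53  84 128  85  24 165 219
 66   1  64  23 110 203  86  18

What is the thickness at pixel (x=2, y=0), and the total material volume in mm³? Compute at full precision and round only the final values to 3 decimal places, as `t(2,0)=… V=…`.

span = t_max - t_min = 3.61 - 0.63 = 2.980
L(2,0) = 46, L_eff = 46/255 = 0.180392
t(2,0) = 3.61 - 2.980·0.180392 = 3.072
Σt over all 3·8 pixels = 673007/12750 ≈ 52.7848627
V = pitch²·Σt = 1.33²·673007/12750 = 93.371

t(2,0)=3.072 V=93.371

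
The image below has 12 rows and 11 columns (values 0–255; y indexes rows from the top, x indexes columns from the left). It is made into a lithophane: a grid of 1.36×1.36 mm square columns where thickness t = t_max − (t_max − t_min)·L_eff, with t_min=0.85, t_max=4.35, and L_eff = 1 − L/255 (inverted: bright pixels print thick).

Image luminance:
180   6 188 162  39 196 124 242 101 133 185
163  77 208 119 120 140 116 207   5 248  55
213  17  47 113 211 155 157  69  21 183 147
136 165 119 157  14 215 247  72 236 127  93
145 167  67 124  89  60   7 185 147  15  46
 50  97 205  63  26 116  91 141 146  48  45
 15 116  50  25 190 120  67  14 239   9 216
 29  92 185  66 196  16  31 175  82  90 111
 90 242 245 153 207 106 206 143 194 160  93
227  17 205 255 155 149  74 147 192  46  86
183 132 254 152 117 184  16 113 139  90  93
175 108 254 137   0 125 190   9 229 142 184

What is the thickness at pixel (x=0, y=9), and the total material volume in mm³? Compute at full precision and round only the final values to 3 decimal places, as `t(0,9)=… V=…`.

span = t_max - t_min = 4.35 - 0.85 = 3.500
L(0,9) = 227, L_eff = 1 - 227/255 = 0.109804 (inverted)
t(0,9) = 4.35 - 3.500·0.109804 = 3.966
Σt over all 12·11 pixels = 28857/85 ≈ 339.4941176
V = pitch²·Σt = 1.36²·28857/85 = 627.928

t(0,9)=3.966 V=627.928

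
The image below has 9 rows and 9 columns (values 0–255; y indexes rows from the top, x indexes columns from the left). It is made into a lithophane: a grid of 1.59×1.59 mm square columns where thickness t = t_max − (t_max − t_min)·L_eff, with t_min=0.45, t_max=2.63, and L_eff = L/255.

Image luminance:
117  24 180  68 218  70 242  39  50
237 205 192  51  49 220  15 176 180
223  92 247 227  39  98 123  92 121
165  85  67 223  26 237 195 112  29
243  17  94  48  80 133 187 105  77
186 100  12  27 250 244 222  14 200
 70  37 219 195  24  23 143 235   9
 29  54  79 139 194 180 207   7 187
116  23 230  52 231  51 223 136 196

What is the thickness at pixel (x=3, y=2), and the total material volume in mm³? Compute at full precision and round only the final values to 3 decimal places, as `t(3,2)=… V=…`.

t(3,2)=0.689 V=316.771

span = t_max - t_min = 2.63 - 0.45 = 2.180
L(3,2) = 227, L_eff = 227/255 = 0.890196
t(3,2) = 2.63 - 2.180·0.890196 = 0.689
Σt over all 9·9 pixels = 3195149/25500 ≈ 125.2999608
V = pitch²·Σt = 1.59²·3195149/25500 = 316.771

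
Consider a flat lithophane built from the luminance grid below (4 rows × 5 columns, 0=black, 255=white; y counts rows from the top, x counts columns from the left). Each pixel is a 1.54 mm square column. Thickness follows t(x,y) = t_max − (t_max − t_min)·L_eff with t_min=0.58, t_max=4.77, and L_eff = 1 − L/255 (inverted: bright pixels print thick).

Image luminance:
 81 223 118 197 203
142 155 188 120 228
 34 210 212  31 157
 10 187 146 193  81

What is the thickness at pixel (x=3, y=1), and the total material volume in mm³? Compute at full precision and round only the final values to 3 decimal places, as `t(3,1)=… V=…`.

t(3,1)=2.552 V=141.143

span = t_max - t_min = 4.77 - 0.58 = 4.190
L(3,1) = 120, L_eff = 1 - 120/255 = 0.529412 (inverted)
t(3,1) = 4.77 - 4.190·0.529412 = 2.552
Σt over all 4·5 pixels = 126467/2125 ≈ 59.5138824
V = pitch²·Σt = 1.54²·126467/2125 = 141.143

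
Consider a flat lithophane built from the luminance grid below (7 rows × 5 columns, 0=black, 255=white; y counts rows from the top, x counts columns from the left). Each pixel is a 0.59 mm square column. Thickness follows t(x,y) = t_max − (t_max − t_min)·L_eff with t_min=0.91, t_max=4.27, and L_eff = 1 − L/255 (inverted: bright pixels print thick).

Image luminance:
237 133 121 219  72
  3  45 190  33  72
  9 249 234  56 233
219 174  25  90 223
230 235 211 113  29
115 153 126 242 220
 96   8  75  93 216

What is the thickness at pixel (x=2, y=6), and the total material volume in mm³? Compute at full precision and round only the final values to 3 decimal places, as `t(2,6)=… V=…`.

t(2,6)=1.898 V=33.099

span = t_max - t_min = 4.27 - 0.91 = 3.360
L(2,6) = 75, L_eff = 1 - 75/255 = 0.705882 (inverted)
t(2,6) = 4.27 - 3.360·0.705882 = 1.898
Σt over all 7·5 pixels = 808213/8500 ≈ 95.0838824
V = pitch²·Σt = 0.59²·808213/8500 = 33.099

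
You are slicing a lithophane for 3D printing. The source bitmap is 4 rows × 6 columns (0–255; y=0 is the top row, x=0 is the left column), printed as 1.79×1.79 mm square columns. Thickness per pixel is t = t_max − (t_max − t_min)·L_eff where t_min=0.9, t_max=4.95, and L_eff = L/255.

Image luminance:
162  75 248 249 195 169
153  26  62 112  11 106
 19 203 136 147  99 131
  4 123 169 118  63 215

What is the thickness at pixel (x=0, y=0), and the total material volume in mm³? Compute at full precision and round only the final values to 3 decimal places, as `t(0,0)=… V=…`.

t(0,0)=2.377 V=228.236

span = t_max - t_min = 4.95 - 0.9 = 4.050
L(0,0) = 162, L_eff = 162/255 = 0.635294
t(0,0) = 4.95 - 4.050·0.635294 = 2.377
Σt over all 4·6 pixels = 24219/340 ≈ 71.2323529
V = pitch²·Σt = 1.79²·24219/340 = 228.236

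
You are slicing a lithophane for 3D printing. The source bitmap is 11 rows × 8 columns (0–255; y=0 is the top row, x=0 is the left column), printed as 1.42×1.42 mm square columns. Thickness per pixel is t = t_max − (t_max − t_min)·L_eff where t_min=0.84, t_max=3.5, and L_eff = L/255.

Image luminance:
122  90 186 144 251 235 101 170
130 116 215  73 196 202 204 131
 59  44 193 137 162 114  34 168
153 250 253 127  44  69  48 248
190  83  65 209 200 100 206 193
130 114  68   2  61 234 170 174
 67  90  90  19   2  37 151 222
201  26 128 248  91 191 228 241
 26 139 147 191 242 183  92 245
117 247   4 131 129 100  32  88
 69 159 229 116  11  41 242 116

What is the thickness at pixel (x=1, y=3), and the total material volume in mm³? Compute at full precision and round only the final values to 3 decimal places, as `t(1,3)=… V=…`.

t(1,3)=0.892 V=368.729

span = t_max - t_min = 3.5 - 0.84 = 2.660
L(1,3) = 250, L_eff = 250/255 = 0.980392
t(1,3) = 3.5 - 2.660·0.980392 = 0.892
Σt over all 11·8 pixels = 1165766/6375 ≈ 182.8652549
V = pitch²·Σt = 1.42²·1165766/6375 = 368.729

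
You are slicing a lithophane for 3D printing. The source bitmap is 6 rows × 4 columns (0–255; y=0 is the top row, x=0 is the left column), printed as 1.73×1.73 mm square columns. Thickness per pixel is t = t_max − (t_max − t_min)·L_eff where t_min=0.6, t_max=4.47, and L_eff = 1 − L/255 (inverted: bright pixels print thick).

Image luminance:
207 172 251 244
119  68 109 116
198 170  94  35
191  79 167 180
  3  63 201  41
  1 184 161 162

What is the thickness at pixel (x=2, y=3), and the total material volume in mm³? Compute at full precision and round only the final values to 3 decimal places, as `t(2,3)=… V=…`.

span = t_max - t_min = 4.47 - 0.6 = 3.870
L(2,3) = 167, L_eff = 1 - 167/255 = 0.345098 (inverted)
t(2,3) = 4.47 - 3.870·0.345098 = 3.134
Σt over all 6·4 pixels = 134316/2125 ≈ 63.2075294
V = pitch²·Σt = 1.73²·134316/2125 = 189.174

t(2,3)=3.134 V=189.174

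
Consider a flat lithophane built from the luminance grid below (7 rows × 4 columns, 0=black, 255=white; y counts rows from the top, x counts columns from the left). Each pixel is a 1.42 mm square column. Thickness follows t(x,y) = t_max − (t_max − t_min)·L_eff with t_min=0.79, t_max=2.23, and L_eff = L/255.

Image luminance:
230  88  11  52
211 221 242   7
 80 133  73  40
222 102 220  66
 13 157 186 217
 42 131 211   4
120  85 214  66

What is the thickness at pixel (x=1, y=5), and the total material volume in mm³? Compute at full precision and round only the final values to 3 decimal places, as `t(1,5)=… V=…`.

t(1,5)=1.490 V=86.688

span = t_max - t_min = 2.23 - 0.79 = 1.440
L(1,5) = 131, L_eff = 131/255 = 0.513725
t(1,5) = 2.23 - 1.440·0.513725 = 1.490
Σt over all 7·4 pixels = 91357/2125 ≈ 42.9915294
V = pitch²·Σt = 1.42²·91357/2125 = 86.688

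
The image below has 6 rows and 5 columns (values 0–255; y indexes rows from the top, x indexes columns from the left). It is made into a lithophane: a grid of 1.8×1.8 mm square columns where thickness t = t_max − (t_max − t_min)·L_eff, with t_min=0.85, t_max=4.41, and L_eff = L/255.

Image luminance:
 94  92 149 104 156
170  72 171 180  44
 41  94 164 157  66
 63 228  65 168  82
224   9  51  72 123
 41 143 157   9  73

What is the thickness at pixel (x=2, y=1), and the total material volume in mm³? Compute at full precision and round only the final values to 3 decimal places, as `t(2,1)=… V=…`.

span = t_max - t_min = 4.41 - 0.85 = 3.560
L(2,1) = 171, L_eff = 171/255 = 0.670588
t(2,1) = 4.41 - 3.560·0.670588 = 2.023
Σt over all 6·5 pixels = 1106189/12750 ≈ 86.7599216
V = pitch²·Σt = 1.8²·1106189/12750 = 281.102

t(2,1)=2.023 V=281.102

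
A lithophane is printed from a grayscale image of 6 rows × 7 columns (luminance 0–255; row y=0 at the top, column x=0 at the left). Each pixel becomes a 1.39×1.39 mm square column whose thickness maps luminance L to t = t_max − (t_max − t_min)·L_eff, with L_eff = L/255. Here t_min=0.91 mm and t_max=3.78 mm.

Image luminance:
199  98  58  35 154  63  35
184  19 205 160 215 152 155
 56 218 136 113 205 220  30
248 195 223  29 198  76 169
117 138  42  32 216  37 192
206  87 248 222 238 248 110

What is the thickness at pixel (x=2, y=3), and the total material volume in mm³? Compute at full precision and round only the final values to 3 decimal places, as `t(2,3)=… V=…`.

t(2,3)=1.270 V=176.680

span = t_max - t_min = 3.78 - 0.91 = 2.870
L(2,3) = 223, L_eff = 223/255 = 0.874510
t(2,3) = 3.78 - 2.870·0.874510 = 1.270
Σt over all 6·7 pixels = 2331833/25500 ≈ 91.4444314
V = pitch²·Σt = 1.39²·2331833/25500 = 176.680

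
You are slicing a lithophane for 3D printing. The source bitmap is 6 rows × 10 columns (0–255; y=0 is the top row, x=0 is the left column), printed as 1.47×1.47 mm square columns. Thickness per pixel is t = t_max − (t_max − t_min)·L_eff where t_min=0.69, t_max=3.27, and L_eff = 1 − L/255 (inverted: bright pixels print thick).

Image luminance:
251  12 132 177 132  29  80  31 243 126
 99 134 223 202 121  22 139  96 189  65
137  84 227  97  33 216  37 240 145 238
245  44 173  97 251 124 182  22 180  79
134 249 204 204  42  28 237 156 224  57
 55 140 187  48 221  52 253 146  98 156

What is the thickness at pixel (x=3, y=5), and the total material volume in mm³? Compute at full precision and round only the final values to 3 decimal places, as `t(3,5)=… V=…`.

t(3,5)=1.176 V=269.724

span = t_max - t_min = 3.27 - 0.69 = 2.580
L(3,5) = 48, L_eff = 1 - 48/255 = 0.811765 (inverted)
t(3,5) = 3.27 - 2.580·0.811765 = 1.176
Σt over all 6·10 pixels = 124.82
V = pitch²·Σt = 1.47²·124.82 = 269.724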